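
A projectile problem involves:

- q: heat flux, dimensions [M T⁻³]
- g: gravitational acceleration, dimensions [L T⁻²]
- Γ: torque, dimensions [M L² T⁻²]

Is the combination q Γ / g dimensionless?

no

Sum the exponent of each base dimension across the product:
  M: [q]_M − [g]_M + [Γ]_M = (1) − (0) + (1) = 2
  L: [q]_L − [g]_L + [Γ]_L = (0) − (1) + (2) = 1
  T: [q]_T − [g]_T + [Γ]_T = (-3) − (-2) + (-2) = -3
Net dimensions [M² L T⁻³] ≠ [1] — not dimensionless.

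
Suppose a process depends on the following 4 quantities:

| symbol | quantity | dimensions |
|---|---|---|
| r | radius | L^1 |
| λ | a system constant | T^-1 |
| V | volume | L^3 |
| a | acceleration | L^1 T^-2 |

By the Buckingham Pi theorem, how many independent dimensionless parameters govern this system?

There are 4 variables and 2 base dimensions (L, T).
The dimension matrix has rank 2.
Independent dimensionless groups: 4 − 2 = 2.

2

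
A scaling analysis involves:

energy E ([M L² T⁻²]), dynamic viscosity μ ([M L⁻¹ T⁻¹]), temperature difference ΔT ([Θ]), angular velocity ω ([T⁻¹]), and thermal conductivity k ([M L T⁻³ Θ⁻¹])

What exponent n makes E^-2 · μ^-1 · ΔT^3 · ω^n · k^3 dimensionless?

-4

Balance the T exponent: (-1)·n from ω, plus −2·(-2) − (-1) + 3·(0) + 3·(-3) = -4 from the rest, must sum to zero.
−n − 4 = 0, so n = -4.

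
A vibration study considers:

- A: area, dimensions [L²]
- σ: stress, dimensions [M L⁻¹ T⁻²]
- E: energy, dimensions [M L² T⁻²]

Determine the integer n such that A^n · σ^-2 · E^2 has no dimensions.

Balance the L exponent: (2)·n from A, plus −2·(-1) + 2·(2) = 6 from the rest, must sum to zero.
2n + 6 = 0, so n = -3.

-3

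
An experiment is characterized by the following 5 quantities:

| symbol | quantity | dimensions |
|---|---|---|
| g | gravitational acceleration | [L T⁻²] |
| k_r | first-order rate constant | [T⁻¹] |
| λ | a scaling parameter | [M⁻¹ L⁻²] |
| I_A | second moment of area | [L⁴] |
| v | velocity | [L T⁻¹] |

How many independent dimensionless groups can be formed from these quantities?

There are 5 variables and 3 base dimensions (M, L, T).
The dimension matrix has rank 3.
Independent dimensionless groups: 5 − 3 = 2.

2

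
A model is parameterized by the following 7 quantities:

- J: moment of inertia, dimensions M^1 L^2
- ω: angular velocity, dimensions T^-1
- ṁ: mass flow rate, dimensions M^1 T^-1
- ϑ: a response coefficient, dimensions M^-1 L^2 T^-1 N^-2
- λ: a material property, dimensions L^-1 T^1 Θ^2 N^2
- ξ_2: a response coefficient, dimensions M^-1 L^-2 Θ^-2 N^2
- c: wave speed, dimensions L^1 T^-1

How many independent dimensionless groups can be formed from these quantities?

There are 7 variables and 5 base dimensions (M, L, T, Θ, N).
The dimension matrix has rank 5.
Independent dimensionless groups: 7 − 5 = 2.

2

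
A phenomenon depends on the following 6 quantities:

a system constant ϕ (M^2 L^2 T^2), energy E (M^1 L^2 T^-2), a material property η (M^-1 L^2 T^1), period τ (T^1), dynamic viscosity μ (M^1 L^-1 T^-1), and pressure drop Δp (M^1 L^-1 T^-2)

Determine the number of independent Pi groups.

There are 6 variables and 3 base dimensions (M, L, T).
The dimension matrix has rank 3.
Independent dimensionless groups: 6 − 3 = 3.

3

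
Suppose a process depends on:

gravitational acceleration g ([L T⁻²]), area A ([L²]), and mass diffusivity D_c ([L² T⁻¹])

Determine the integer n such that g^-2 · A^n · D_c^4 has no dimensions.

-3

Balance the L exponent: (2)·n from A, plus −2·(1) + 4·(2) = 6 from the rest, must sum to zero.
2n + 6 = 0, so n = -3.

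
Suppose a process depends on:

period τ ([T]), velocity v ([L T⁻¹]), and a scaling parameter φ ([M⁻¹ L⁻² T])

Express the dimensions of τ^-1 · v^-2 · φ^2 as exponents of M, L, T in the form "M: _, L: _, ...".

M: -2, L: -6, T: 3

Collect each base-dimension exponent across the product:
  M: −(0) − 2·(0) + 2·(-1) = -2
  L: −(0) − 2·(1) + 2·(-2) = -6
  T: −(1) − 2·(-1) + 2·(1) = 3
So the dimensions are [M⁻² L⁻⁶ T³].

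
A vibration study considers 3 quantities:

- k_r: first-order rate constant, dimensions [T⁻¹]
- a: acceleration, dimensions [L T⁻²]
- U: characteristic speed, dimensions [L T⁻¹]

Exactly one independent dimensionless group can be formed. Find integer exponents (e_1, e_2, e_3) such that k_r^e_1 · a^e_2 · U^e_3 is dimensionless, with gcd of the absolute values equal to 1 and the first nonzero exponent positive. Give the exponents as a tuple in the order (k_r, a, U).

L: e_1·(0) + e_2·(1) + e_3·(1) = 0
T: e_1·(-1) + e_2·(-2) + e_3·(-1) = 0
Solving this homogeneous linear system for the smallest-integer solution (first nonzero entry positive) gives (1, -1, 1).

(1, -1, 1)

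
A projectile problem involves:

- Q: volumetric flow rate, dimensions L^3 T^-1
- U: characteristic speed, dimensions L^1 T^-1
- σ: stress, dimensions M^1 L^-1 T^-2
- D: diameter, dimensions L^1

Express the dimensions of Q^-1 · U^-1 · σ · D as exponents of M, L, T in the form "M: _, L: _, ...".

Collect each base-dimension exponent across the product:
  M: −(0) − (0) + (1) + (0) = 1
  L: −(3) − (1) + (-1) + (1) = -4
  T: −(-1) − (-1) + (-2) + (0) = 0
So the dimensions are [M L⁻⁴].

M: 1, L: -4, T: 0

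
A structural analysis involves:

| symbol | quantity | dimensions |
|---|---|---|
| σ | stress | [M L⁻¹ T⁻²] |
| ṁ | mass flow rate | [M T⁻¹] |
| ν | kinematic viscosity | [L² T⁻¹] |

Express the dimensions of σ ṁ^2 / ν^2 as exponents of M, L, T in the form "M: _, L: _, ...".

M: 3, L: -5, T: -2

Collect each base-dimension exponent across the product:
  M: (1) + 2·(1) − 2·(0) = 3
  L: (-1) + 2·(0) − 2·(2) = -5
  T: (-2) + 2·(-1) − 2·(-1) = -2
So the dimensions are [M³ L⁻⁵ T⁻²].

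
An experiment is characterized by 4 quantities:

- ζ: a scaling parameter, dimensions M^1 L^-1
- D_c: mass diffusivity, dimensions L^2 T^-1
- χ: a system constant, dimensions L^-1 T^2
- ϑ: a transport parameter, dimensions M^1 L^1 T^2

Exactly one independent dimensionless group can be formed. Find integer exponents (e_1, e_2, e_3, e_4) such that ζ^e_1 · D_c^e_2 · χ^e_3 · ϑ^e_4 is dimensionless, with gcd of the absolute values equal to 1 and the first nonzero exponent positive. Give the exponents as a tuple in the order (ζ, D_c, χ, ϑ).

M: e_1·(1) + e_2·(0) + e_3·(0) + e_4·(1) = 0
L: e_1·(-1) + e_2·(2) + e_3·(-1) + e_4·(1) = 0
T: e_1·(0) + e_2·(-1) + e_3·(2) + e_4·(2) = 0
Solving this homogeneous linear system for the smallest-integer solution (first nonzero entry positive) gives (1, 2, 2, -1).

(1, 2, 2, -1)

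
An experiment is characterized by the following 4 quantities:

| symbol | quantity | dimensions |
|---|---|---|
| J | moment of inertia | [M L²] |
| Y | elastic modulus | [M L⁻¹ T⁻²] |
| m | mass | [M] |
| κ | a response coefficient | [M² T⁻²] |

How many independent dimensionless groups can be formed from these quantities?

There are 4 variables and 3 base dimensions (M, L, T).
The dimension matrix has rank 3.
Independent dimensionless groups: 4 − 3 = 1.

1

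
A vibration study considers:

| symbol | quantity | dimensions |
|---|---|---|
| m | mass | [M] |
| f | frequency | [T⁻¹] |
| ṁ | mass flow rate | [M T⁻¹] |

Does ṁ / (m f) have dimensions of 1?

Sum the exponent of each base dimension across the product:
  M: −[m]_M − [f]_M + [ṁ]_M = −(1) − (0) + (1) = 0
  L: −[m]_L − [f]_L + [ṁ]_L = −(0) − (0) + (0) = 0
  T: −[m]_T − [f]_T + [ṁ]_T = −(0) − (-1) + (-1) = 0
All base exponents vanish — dimensionless.

yes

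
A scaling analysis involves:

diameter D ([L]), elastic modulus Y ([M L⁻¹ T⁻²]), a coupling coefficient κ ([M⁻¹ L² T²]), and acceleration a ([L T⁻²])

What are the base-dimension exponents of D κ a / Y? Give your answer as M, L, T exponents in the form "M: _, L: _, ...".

Collect each base-dimension exponent across the product:
  M: (0) − (1) + (-1) + (0) = -2
  L: (1) − (-1) + (2) + (1) = 5
  T: (0) − (-2) + (2) + (-2) = 2
So the dimensions are [M⁻² L⁵ T²].

M: -2, L: 5, T: 2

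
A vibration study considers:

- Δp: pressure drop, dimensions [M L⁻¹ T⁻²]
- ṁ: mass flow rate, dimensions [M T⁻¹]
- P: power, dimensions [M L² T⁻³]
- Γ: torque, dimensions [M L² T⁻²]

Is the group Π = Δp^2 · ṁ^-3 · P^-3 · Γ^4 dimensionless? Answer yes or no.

Sum the exponent of each base dimension across the product:
  M: 2·[Δp]_M − 3·[ṁ]_M − 3·[P]_M + 4·[Γ]_M = 2·(1) − 3·(1) − 3·(1) + 4·(1) = 0
  L: 2·[Δp]_L − 3·[ṁ]_L − 3·[P]_L + 4·[Γ]_L = 2·(-1) − 3·(0) − 3·(2) + 4·(2) = 0
  T: 2·[Δp]_T − 3·[ṁ]_T − 3·[P]_T + 4·[Γ]_T = 2·(-2) − 3·(-1) − 3·(-3) + 4·(-2) = 0
All base exponents vanish — dimensionless.

yes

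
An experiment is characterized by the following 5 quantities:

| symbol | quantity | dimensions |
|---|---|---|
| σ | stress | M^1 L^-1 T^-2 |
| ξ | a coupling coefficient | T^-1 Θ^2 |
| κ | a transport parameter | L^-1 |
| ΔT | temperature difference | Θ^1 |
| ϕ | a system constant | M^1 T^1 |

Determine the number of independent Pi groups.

1

There are 5 variables and 4 base dimensions (M, L, T, Θ).
The dimension matrix has rank 4.
Independent dimensionless groups: 5 − 4 = 1.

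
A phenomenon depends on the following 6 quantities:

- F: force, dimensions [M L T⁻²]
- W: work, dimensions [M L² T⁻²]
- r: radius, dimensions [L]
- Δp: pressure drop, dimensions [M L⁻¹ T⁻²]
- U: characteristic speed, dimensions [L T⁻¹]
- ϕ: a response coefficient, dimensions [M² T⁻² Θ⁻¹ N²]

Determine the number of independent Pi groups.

2

There are 6 variables and 5 base dimensions (M, L, T, Θ, N).
The dimension matrix has rank 4 (less than 5: the dimension vectors are linearly dependent).
Independent dimensionless groups: 6 − 4 = 2.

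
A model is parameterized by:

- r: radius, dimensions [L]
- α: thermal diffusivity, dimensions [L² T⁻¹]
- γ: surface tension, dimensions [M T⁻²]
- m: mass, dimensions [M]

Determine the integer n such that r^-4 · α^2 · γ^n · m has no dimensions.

Balance the M exponent: (1)·n from γ, plus −4·(0) + 2·(0) + (1) = 1 from the rest, must sum to zero.
n + 1 = 0, so n = -1.

-1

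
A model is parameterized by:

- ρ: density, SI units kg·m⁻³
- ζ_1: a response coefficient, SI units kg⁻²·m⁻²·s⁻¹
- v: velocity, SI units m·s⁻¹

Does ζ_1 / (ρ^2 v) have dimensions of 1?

no

Sum the exponent of each base dimension across the product:
  M: −2·[ρ]_M + [ζ_1]_M − [v]_M = −2·(1) + (-2) − (0) = -4
  L: −2·[ρ]_L + [ζ_1]_L − [v]_L = −2·(-3) + (-2) − (1) = 3
  T: −2·[ρ]_T + [ζ_1]_T − [v]_T = −2·(0) + (-1) − (-1) = 0
Net dimensions [M⁻⁴ L³] ≠ [1] — not dimensionless.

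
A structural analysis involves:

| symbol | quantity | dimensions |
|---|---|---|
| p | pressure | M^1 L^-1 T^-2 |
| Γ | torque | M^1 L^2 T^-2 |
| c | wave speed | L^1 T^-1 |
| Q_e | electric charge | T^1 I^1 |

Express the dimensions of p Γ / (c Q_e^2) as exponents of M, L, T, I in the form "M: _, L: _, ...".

Collect each base-dimension exponent across the product:
  M: (1) + (1) − (0) − 2·(0) = 2
  L: (-1) + (2) − (1) − 2·(0) = 0
  T: (-2) + (-2) − (-1) − 2·(1) = -5
  I: (0) + (0) − (0) − 2·(1) = -2
So the dimensions are [M² T⁻⁵ I⁻²].

M: 2, L: 0, T: -5, I: -2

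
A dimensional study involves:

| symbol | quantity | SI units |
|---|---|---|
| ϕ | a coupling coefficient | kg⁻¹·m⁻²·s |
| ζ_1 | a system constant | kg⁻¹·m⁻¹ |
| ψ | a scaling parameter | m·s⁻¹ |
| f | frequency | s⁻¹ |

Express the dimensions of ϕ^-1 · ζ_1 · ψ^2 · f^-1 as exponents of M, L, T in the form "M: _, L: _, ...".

Collect each base-dimension exponent across the product:
  M: −(-1) + (-1) + 2·(0) − (0) = 0
  L: −(-2) + (-1) + 2·(1) − (0) = 3
  T: −(1) + (0) + 2·(-1) − (-1) = -2
So the dimensions are [L³ T⁻²].

M: 0, L: 3, T: -2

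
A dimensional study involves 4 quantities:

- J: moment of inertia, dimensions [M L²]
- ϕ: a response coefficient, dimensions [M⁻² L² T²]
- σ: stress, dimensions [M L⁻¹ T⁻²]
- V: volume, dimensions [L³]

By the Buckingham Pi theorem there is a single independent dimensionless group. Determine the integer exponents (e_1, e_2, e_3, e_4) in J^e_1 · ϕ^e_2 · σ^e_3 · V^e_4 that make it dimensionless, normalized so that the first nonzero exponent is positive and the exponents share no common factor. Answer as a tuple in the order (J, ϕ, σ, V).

(1, 1, 1, -1)

M: e_1·(1) + e_2·(-2) + e_3·(1) + e_4·(0) = 0
L: e_1·(2) + e_2·(2) + e_3·(-1) + e_4·(3) = 0
T: e_1·(0) + e_2·(2) + e_3·(-2) + e_4·(0) = 0
Solving this homogeneous linear system for the smallest-integer solution (first nonzero entry positive) gives (1, 1, 1, -1).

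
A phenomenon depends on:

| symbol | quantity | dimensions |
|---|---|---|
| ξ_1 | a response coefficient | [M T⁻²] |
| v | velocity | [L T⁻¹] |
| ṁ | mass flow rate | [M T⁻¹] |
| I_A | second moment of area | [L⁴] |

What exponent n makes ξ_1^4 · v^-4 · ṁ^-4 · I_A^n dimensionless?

Balance the L exponent: (4)·n from I_A, plus 4·(0) − 4·(1) − 4·(0) = -4 from the rest, must sum to zero.
4n − 4 = 0, so n = 1.

1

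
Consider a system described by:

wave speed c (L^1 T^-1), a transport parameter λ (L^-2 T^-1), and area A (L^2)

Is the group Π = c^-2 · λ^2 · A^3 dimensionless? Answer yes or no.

Sum the exponent of each base dimension across the product:
  M: −2·[c]_M + 2·[λ]_M + 3·[A]_M = −2·(0) + 2·(0) + 3·(0) = 0
  L: −2·[c]_L + 2·[λ]_L + 3·[A]_L = −2·(1) + 2·(-2) + 3·(2) = 0
  T: −2·[c]_T + 2·[λ]_T + 3·[A]_T = −2·(-1) + 2·(-1) + 3·(0) = 0
  N: −2·[c]_N + 2·[λ]_N + 3·[A]_N = −2·(0) + 2·(0) + 3·(0) = 0
All base exponents vanish — dimensionless.

yes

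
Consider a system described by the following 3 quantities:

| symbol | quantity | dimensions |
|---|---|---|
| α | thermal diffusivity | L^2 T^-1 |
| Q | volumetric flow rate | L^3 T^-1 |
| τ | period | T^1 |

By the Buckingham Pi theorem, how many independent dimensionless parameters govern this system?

1

There are 3 variables and 2 base dimensions (L, T).
The dimension matrix has rank 2.
Independent dimensionless groups: 3 − 2 = 1.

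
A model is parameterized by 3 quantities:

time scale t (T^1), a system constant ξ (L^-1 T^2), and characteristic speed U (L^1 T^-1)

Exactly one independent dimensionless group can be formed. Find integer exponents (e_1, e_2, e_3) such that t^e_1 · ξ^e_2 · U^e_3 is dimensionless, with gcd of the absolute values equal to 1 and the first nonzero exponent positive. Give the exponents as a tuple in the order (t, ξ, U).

(1, -1, -1)

L: e_1·(0) + e_2·(-1) + e_3·(1) = 0
T: e_1·(1) + e_2·(2) + e_3·(-1) = 0
Solving this homogeneous linear system for the smallest-integer solution (first nonzero entry positive) gives (1, -1, -1).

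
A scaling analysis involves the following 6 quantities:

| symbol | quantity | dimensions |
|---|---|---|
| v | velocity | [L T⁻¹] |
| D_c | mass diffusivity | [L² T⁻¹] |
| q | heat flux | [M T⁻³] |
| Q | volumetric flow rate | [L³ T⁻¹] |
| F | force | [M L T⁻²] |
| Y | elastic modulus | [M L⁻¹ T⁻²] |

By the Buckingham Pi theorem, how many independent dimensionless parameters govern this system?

There are 6 variables and 3 base dimensions (M, L, T).
The dimension matrix has rank 3.
Independent dimensionless groups: 6 − 3 = 3.

3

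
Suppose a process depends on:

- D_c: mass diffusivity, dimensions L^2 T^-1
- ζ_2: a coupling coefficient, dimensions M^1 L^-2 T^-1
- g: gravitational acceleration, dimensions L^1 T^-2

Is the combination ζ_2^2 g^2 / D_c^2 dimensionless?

no

Sum the exponent of each base dimension across the product:
  M: −2·[D_c]_M + 2·[ζ_2]_M + 2·[g]_M = −2·(0) + 2·(1) + 2·(0) = 2
  L: −2·[D_c]_L + 2·[ζ_2]_L + 2·[g]_L = −2·(2) + 2·(-2) + 2·(1) = -6
  T: −2·[D_c]_T + 2·[ζ_2]_T + 2·[g]_T = −2·(-1) + 2·(-1) + 2·(-2) = -4
Net dimensions [M² L⁻⁶ T⁻⁴] ≠ [1] — not dimensionless.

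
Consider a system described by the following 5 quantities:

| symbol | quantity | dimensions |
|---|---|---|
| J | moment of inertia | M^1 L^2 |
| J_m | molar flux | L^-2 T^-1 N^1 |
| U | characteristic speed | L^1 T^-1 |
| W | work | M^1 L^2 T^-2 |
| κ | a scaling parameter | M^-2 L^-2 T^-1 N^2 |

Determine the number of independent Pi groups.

There are 5 variables and 4 base dimensions (M, L, T, N).
The dimension matrix has rank 4.
Independent dimensionless groups: 5 − 4 = 1.

1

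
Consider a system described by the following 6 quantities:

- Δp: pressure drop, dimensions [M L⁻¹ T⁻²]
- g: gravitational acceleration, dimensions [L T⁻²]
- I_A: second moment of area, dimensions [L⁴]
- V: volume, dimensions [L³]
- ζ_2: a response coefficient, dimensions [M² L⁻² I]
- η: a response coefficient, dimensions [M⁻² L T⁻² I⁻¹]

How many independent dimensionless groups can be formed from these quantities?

There are 6 variables and 4 base dimensions (M, L, T, I).
The dimension matrix has rank 4.
Independent dimensionless groups: 6 − 4 = 2.

2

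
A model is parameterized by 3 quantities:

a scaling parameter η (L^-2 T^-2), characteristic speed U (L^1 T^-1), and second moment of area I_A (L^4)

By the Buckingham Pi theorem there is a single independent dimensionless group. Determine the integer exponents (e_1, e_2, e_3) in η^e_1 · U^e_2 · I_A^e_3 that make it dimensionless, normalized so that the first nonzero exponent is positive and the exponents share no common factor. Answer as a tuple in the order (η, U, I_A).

L: e_1·(-2) + e_2·(1) + e_3·(4) = 0
T: e_1·(-2) + e_2·(-1) + e_3·(0) = 0
Solving this homogeneous linear system for the smallest-integer solution (first nonzero entry positive) gives (1, -2, 1).

(1, -2, 1)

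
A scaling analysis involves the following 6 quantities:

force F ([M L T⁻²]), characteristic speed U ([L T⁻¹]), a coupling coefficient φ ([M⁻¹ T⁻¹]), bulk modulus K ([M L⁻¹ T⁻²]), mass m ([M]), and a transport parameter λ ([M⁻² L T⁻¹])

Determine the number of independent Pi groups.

There are 6 variables and 3 base dimensions (M, L, T).
The dimension matrix has rank 3.
Independent dimensionless groups: 6 − 3 = 3.

3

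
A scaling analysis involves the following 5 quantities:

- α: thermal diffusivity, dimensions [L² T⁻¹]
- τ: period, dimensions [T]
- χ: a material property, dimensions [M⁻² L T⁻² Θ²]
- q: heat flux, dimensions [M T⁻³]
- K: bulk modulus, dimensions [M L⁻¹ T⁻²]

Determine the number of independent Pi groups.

There are 5 variables and 4 base dimensions (M, L, T, Θ).
The dimension matrix has rank 4.
Independent dimensionless groups: 5 − 4 = 1.

1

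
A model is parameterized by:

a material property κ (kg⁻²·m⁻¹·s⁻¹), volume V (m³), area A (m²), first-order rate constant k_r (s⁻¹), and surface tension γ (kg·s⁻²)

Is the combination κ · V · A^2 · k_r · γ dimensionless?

Sum the exponent of each base dimension across the product:
  M: [κ]_M + [V]_M + 2·[A]_M + [k_r]_M + [γ]_M = (-2) + (0) + 2·(0) + (0) + (1) = -1
  L: [κ]_L + [V]_L + 2·[A]_L + [k_r]_L + [γ]_L = (-1) + (3) + 2·(2) + (0) + (0) = 6
  T: [κ]_T + [V]_T + 2·[A]_T + [k_r]_T + [γ]_T = (-1) + (0) + 2·(0) + (-1) + (-2) = -4
Net dimensions [M⁻¹ L⁶ T⁻⁴] ≠ [1] — not dimensionless.

no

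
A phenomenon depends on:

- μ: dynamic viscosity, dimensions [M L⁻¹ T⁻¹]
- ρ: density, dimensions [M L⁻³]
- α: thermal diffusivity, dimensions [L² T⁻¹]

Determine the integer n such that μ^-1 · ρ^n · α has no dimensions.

Balance the M exponent: (1)·n from ρ, plus −(1) + (0) = -1 from the rest, must sum to zero.
n − 1 = 0, so n = 1.

1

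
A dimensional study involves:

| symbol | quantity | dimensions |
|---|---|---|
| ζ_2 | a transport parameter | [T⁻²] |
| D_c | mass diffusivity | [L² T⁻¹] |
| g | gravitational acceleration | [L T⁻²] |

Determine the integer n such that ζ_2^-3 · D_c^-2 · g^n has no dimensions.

Balance the L exponent: (1)·n from g, plus −3·(0) − 2·(2) = -4 from the rest, must sum to zero.
n − 4 = 0, so n = 4.

4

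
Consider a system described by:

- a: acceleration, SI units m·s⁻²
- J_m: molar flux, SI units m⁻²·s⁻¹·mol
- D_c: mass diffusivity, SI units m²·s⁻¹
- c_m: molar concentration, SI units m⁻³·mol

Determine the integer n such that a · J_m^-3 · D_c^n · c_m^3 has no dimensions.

Balance the L exponent: (2)·n from D_c, plus (1) − 3·(-2) + 3·(-3) = -2 from the rest, must sum to zero.
2n − 2 = 0, so n = 1.

1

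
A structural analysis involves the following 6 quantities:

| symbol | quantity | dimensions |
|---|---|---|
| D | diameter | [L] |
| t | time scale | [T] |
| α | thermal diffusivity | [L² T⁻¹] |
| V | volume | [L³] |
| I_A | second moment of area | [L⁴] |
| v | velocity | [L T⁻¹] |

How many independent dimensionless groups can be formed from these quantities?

4

There are 6 variables and 2 base dimensions (L, T).
The dimension matrix has rank 2.
Independent dimensionless groups: 6 − 2 = 4.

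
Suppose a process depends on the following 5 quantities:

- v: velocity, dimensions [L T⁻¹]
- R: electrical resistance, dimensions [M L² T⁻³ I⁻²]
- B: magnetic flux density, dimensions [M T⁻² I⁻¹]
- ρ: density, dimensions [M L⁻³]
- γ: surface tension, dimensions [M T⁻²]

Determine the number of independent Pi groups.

1

There are 5 variables and 4 base dimensions (M, L, T, I).
The dimension matrix has rank 4.
Independent dimensionless groups: 5 − 4 = 1.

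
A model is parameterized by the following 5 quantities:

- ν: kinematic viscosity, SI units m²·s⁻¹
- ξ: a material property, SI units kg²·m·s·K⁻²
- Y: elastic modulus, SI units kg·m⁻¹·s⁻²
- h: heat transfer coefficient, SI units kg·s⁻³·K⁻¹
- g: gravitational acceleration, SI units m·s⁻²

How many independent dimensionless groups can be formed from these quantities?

There are 5 variables and 4 base dimensions (M, L, T, Θ).
The dimension matrix has rank 4.
Independent dimensionless groups: 5 − 4 = 1.

1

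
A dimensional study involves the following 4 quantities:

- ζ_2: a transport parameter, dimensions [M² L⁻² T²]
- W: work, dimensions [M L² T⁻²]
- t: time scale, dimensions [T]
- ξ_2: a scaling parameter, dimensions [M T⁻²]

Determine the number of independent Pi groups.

1

There are 4 variables and 3 base dimensions (M, L, T).
The dimension matrix has rank 3.
Independent dimensionless groups: 4 − 3 = 1.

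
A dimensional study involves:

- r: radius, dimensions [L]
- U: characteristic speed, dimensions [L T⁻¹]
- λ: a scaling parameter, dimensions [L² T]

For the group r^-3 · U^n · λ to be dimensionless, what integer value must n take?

Balance the L exponent: (1)·n from U, plus −3·(1) + (2) = -1 from the rest, must sum to zero.
n − 1 = 0, so n = 1.

1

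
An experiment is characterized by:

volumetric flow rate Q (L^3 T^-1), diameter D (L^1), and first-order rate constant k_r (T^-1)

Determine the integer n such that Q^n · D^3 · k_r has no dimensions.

-1

Balance the L exponent: (3)·n from Q, plus 3·(1) + (0) = 3 from the rest, must sum to zero.
3n + 3 = 0, so n = -1.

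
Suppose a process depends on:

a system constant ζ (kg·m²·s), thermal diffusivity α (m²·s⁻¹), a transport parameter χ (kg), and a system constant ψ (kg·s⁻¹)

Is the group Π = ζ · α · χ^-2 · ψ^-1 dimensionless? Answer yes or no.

Sum the exponent of each base dimension across the product:
  M: [ζ]_M + [α]_M − 2·[χ]_M − [ψ]_M = (1) + (0) − 2·(1) − (1) = -2
  L: [ζ]_L + [α]_L − 2·[χ]_L − [ψ]_L = (2) + (2) − 2·(0) − (0) = 4
  T: [ζ]_T + [α]_T − 2·[χ]_T − [ψ]_T = (1) + (-1) − 2·(0) − (-1) = 1
Net dimensions [M⁻² L⁴ T] ≠ [1] — not dimensionless.

no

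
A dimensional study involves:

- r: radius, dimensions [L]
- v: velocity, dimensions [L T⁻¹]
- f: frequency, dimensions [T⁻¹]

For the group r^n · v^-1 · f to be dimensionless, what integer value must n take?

Balance the L exponent: (1)·n from r, plus −(1) + (0) = -1 from the rest, must sum to zero.
n − 1 = 0, so n = 1.

1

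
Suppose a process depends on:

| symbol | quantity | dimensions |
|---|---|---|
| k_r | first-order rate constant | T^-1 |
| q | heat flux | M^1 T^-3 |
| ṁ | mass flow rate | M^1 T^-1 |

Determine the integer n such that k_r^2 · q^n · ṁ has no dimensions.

Balance the M exponent: (1)·n from q, plus 2·(0) + (1) = 1 from the rest, must sum to zero.
n + 1 = 0, so n = -1.

-1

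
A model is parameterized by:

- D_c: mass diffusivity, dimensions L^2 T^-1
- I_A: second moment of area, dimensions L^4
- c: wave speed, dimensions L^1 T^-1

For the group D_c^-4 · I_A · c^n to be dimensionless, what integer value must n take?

Balance the L exponent: (1)·n from c, plus −4·(2) + (4) = -4 from the rest, must sum to zero.
n − 4 = 0, so n = 4.

4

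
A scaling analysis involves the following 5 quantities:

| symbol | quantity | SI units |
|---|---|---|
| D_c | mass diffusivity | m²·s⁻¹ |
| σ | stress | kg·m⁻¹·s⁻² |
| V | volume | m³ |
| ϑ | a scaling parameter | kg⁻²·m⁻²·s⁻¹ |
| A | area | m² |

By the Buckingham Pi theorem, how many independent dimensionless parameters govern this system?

2

There are 5 variables and 3 base dimensions (M, L, T).
The dimension matrix has rank 3.
Independent dimensionless groups: 5 − 3 = 2.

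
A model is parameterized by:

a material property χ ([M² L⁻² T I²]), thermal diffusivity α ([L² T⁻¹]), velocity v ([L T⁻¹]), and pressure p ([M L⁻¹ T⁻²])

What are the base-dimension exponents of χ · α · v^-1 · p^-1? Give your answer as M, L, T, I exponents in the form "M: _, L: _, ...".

M: 1, L: 0, T: 3, I: 2

Collect each base-dimension exponent across the product:
  M: (2) + (0) − (0) − (1) = 1
  L: (-2) + (2) − (1) − (-1) = 0
  T: (1) + (-1) − (-1) − (-2) = 3
  I: (2) + (0) − (0) − (0) = 2
So the dimensions are [M T³ I²].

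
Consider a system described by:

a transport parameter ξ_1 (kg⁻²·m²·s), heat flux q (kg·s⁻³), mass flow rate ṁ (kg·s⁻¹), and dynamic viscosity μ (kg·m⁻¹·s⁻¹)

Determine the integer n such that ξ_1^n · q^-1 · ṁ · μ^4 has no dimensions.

Balance the M exponent: (-2)·n from ξ_1, plus −(1) + (1) + 4·(1) = 4 from the rest, must sum to zero.
-2n + 4 = 0, so n = 2.

2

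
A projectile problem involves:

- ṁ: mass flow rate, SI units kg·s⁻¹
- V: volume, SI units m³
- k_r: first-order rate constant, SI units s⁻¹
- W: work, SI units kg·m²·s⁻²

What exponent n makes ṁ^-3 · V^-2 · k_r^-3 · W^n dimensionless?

3

Balance the M exponent: (1)·n from W, plus −3·(1) − 2·(0) − 3·(0) = -3 from the rest, must sum to zero.
n − 3 = 0, so n = 3.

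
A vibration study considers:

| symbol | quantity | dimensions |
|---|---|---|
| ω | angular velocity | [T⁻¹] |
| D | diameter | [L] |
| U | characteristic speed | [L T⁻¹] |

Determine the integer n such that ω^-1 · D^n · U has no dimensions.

Balance the L exponent: (1)·n from D, plus −(0) + (1) = 1 from the rest, must sum to zero.
n + 1 = 0, so n = -1.

-1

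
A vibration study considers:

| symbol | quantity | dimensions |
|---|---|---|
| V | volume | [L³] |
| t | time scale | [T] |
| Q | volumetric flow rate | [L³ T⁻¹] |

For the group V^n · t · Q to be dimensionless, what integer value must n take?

-1

Balance the L exponent: (3)·n from V, plus (0) + (3) = 3 from the rest, must sum to zero.
3n + 3 = 0, so n = -1.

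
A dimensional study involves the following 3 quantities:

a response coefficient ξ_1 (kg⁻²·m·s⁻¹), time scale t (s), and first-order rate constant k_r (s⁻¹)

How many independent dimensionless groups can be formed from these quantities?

There are 3 variables and 3 base dimensions (M, L, T).
The dimension matrix has rank 2 (less than 3: the dimension vectors are linearly dependent).
Independent dimensionless groups: 3 − 2 = 1.

1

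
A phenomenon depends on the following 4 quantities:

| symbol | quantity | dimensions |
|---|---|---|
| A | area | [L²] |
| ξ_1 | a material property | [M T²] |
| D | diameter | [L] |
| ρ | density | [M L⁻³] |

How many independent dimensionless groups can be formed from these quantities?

There are 4 variables and 3 base dimensions (M, L, T).
The dimension matrix has rank 3.
Independent dimensionless groups: 4 − 3 = 1.

1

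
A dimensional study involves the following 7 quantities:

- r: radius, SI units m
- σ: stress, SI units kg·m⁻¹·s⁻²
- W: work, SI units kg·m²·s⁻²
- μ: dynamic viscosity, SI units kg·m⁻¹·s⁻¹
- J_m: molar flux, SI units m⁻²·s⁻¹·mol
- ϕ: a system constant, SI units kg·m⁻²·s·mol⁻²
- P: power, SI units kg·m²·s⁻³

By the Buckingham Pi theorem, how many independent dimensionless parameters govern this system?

There are 7 variables and 4 base dimensions (M, L, T, N).
The dimension matrix has rank 4.
Independent dimensionless groups: 7 − 4 = 3.

3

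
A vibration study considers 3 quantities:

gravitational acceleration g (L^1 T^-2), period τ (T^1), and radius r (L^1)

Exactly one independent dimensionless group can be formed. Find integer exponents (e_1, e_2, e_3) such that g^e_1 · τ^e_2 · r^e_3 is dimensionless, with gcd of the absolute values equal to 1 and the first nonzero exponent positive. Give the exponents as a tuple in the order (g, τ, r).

(1, 2, -1)

L: e_1·(1) + e_2·(0) + e_3·(1) = 0
T: e_1·(-2) + e_2·(1) + e_3·(0) = 0
Solving this homogeneous linear system for the smallest-integer solution (first nonzero entry positive) gives (1, 2, -1).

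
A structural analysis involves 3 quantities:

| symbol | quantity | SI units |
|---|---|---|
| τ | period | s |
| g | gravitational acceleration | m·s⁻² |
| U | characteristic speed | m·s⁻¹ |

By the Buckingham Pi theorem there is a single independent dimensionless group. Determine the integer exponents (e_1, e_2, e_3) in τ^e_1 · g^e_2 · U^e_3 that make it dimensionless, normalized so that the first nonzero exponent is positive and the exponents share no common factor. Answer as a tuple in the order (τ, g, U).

L: e_1·(0) + e_2·(1) + e_3·(1) = 0
T: e_1·(1) + e_2·(-2) + e_3·(-1) = 0
Solving this homogeneous linear system for the smallest-integer solution (first nonzero entry positive) gives (1, 1, -1).

(1, 1, -1)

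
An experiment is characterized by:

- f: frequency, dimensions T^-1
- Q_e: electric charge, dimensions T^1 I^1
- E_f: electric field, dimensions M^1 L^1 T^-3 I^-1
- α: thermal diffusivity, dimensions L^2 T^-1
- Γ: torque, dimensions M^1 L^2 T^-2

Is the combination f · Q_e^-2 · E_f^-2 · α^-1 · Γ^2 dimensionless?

yes

Sum the exponent of each base dimension across the product:
  M: [f]_M − 2·[Q_e]_M − 2·[E_f]_M − [α]_M + 2·[Γ]_M = (0) − 2·(0) − 2·(1) − (0) + 2·(1) = 0
  L: [f]_L − 2·[Q_e]_L − 2·[E_f]_L − [α]_L + 2·[Γ]_L = (0) − 2·(0) − 2·(1) − (2) + 2·(2) = 0
  T: [f]_T − 2·[Q_e]_T − 2·[E_f]_T − [α]_T + 2·[Γ]_T = (-1) − 2·(1) − 2·(-3) − (-1) + 2·(-2) = 0
  I: [f]_I − 2·[Q_e]_I − 2·[E_f]_I − [α]_I + 2·[Γ]_I = (0) − 2·(1) − 2·(-1) − (0) + 2·(0) = 0
All base exponents vanish — dimensionless.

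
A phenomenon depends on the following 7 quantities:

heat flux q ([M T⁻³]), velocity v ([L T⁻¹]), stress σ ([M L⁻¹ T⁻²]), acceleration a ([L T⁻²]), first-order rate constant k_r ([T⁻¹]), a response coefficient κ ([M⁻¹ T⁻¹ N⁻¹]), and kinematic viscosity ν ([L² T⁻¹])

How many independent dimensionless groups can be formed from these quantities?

3

There are 7 variables and 4 base dimensions (M, L, T, N).
The dimension matrix has rank 4.
Independent dimensionless groups: 7 − 4 = 3.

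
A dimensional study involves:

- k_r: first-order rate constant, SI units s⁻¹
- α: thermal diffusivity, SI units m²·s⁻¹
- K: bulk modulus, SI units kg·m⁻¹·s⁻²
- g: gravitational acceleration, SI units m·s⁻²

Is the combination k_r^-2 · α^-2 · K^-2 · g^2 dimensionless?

Sum the exponent of each base dimension across the product:
  M: −2·[k_r]_M − 2·[α]_M − 2·[K]_M + 2·[g]_M = −2·(0) − 2·(0) − 2·(1) + 2·(0) = -2
  L: −2·[k_r]_L − 2·[α]_L − 2·[K]_L + 2·[g]_L = −2·(0) − 2·(2) − 2·(-1) + 2·(1) = 0
  T: −2·[k_r]_T − 2·[α]_T − 2·[K]_T + 2·[g]_T = −2·(-1) − 2·(-1) − 2·(-2) + 2·(-2) = 4
Net dimensions [M⁻² T⁴] ≠ [1] — not dimensionless.

no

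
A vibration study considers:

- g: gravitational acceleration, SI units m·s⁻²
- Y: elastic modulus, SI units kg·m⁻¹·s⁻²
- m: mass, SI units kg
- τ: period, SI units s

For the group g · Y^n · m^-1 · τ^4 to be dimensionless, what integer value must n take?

1

Balance the M exponent: (1)·n from Y, plus (0) − (1) + 4·(0) = -1 from the rest, must sum to zero.
n − 1 = 0, so n = 1.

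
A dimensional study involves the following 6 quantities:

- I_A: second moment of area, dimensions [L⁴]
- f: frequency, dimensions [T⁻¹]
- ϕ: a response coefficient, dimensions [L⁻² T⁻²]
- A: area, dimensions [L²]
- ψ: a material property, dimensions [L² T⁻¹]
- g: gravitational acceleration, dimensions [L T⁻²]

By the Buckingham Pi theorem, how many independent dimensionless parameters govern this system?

4

There are 6 variables and 2 base dimensions (L, T).
The dimension matrix has rank 2.
Independent dimensionless groups: 6 − 2 = 4.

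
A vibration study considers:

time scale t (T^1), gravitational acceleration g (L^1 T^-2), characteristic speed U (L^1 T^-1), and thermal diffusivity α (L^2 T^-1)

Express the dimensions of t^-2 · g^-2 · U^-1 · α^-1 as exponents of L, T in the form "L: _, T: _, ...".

L: -5, T: 4

Collect each base-dimension exponent across the product:
  L: −2·(0) − 2·(1) − (1) − (2) = -5
  T: −2·(1) − 2·(-2) − (-1) − (-1) = 4
So the dimensions are [L⁻⁵ T⁴].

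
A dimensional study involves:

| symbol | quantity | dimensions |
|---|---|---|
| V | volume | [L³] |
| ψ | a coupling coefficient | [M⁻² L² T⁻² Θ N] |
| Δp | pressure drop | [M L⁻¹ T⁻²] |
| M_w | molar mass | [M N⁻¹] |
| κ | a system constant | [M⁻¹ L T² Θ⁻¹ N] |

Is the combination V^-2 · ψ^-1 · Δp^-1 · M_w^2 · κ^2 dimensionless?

no

Sum the exponent of each base dimension across the product:
  M: −2·[V]_M − [ψ]_M − [Δp]_M + 2·[M_w]_M + 2·[κ]_M = −2·(0) − (-2) − (1) + 2·(1) + 2·(-1) = 1
  L: −2·[V]_L − [ψ]_L − [Δp]_L + 2·[M_w]_L + 2·[κ]_L = −2·(3) − (2) − (-1) + 2·(0) + 2·(1) = -5
  T: −2·[V]_T − [ψ]_T − [Δp]_T + 2·[M_w]_T + 2·[κ]_T = −2·(0) − (-2) − (-2) + 2·(0) + 2·(2) = 8
  Θ: −2·[V]_Θ − [ψ]_Θ − [Δp]_Θ + 2·[M_w]_Θ + 2·[κ]_Θ = −2·(0) − (1) − (0) + 2·(0) + 2·(-1) = -3
  N: −2·[V]_N − [ψ]_N − [Δp]_N + 2·[M_w]_N + 2·[κ]_N = −2·(0) − (1) − (0) + 2·(-1) + 2·(1) = -1
Net dimensions [M L⁻⁵ T⁸ Θ⁻³ N⁻¹] ≠ [1] — not dimensionless.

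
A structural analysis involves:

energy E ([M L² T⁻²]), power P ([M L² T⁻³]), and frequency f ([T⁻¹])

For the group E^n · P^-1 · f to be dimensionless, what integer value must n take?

Balance the M exponent: (1)·n from E, plus −(1) + (0) = -1 from the rest, must sum to zero.
n − 1 = 0, so n = 1.

1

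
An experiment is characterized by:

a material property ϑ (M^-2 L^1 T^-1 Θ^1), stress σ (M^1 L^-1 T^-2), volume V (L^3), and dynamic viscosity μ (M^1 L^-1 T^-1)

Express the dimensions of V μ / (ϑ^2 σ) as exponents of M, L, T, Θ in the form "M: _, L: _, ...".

Collect each base-dimension exponent across the product:
  M: −2·(-2) − (1) + (0) + (1) = 4
  L: −2·(1) − (-1) + (3) + (-1) = 1
  T: −2·(-1) − (-2) + (0) + (-1) = 3
  Θ: −2·(1) − (0) + (0) + (0) = -2
So the dimensions are [M⁴ L T³ Θ⁻²].

M: 4, L: 1, T: 3, Θ: -2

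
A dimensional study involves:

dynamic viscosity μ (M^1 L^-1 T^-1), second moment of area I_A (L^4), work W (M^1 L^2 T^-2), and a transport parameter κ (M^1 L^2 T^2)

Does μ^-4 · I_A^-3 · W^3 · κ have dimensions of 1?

yes

Sum the exponent of each base dimension across the product:
  M: −4·[μ]_M − 3·[I_A]_M + 3·[W]_M + [κ]_M = −4·(1) − 3·(0) + 3·(1) + (1) = 0
  L: −4·[μ]_L − 3·[I_A]_L + 3·[W]_L + [κ]_L = −4·(-1) − 3·(4) + 3·(2) + (2) = 0
  T: −4·[μ]_T − 3·[I_A]_T + 3·[W]_T + [κ]_T = −4·(-1) − 3·(0) + 3·(-2) + (2) = 0
All base exponents vanish — dimensionless.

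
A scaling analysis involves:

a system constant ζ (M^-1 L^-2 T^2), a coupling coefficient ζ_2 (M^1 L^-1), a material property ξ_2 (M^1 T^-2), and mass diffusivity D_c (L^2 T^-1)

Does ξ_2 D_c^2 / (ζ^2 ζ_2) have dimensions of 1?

Sum the exponent of each base dimension across the product:
  M: −2·[ζ]_M − [ζ_2]_M + [ξ_2]_M + 2·[D_c]_M = −2·(-1) − (1) + (1) + 2·(0) = 2
  L: −2·[ζ]_L − [ζ_2]_L + [ξ_2]_L + 2·[D_c]_L = −2·(-2) − (-1) + (0) + 2·(2) = 9
  T: −2·[ζ]_T − [ζ_2]_T + [ξ_2]_T + 2·[D_c]_T = −2·(2) − (0) + (-2) + 2·(-1) = -8
Net dimensions [M² L⁹ T⁻⁸] ≠ [1] — not dimensionless.

no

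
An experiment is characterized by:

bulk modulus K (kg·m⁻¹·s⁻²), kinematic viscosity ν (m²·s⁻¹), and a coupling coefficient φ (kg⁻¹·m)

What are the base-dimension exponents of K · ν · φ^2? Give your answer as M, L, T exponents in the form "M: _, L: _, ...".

Collect each base-dimension exponent across the product:
  M: (1) + (0) + 2·(-1) = -1
  L: (-1) + (2) + 2·(1) = 3
  T: (-2) + (-1) + 2·(0) = -3
So the dimensions are [M⁻¹ L³ T⁻³].

M: -1, L: 3, T: -3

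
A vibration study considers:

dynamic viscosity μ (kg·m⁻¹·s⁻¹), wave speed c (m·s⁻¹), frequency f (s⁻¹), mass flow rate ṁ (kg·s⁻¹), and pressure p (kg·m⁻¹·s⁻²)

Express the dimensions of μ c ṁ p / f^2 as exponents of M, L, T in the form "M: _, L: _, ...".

Collect each base-dimension exponent across the product:
  M: (1) + (0) − 2·(0) + (1) + (1) = 3
  L: (-1) + (1) − 2·(0) + (0) + (-1) = -1
  T: (-1) + (-1) − 2·(-1) + (-1) + (-2) = -3
So the dimensions are [M³ L⁻¹ T⁻³].

M: 3, L: -1, T: -3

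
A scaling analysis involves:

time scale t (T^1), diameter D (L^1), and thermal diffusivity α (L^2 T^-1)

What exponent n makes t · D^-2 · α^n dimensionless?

Balance the L exponent: (2)·n from α, plus (0) − 2·(1) = -2 from the rest, must sum to zero.
2n − 2 = 0, so n = 1.

1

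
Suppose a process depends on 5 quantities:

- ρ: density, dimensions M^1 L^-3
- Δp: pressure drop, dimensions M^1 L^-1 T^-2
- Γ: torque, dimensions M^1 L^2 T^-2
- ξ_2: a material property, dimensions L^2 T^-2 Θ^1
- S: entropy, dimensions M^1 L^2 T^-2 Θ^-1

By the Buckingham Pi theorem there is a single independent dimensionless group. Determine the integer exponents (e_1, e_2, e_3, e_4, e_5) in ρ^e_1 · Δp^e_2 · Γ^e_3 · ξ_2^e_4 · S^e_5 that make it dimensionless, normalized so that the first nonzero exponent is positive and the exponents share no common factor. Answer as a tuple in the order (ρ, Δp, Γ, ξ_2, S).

(1, -1, -1, 1, 1)

M: e_1·(1) + e_2·(1) + e_3·(1) + e_4·(0) + e_5·(1) = 0
L: e_1·(-3) + e_2·(-1) + e_3·(2) + e_4·(2) + e_5·(2) = 0
T: e_1·(0) + e_2·(-2) + e_3·(-2) + e_4·(-2) + e_5·(-2) = 0
Θ: e_1·(0) + e_2·(0) + e_3·(0) + e_4·(1) + e_5·(-1) = 0
Solving this homogeneous linear system for the smallest-integer solution (first nonzero entry positive) gives (1, -1, -1, 1, 1).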